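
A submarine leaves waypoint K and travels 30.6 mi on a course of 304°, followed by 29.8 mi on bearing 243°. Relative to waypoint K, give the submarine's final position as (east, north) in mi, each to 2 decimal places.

(-51.92, 3.58)

Leg 1 (304°, 30.6 mi): east 30.6 sin 304° = -25.37, north 30.6 cos 304° = 17.11
Leg 2 (243°, 29.8 mi): east 29.8 sin 243° = -26.55, north 29.8 cos 243° = -13.53
Summing: -51.92 mi east, 3.58 mi north → (-51.92, 3.58).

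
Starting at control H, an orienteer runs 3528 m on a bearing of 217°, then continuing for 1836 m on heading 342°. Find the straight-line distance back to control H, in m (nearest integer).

Leg 1 (217°, 3528 m): east 3528 sin 217° = -2123.20, north 3528 cos 217° = -2817.59
Leg 2 (342°, 1836 m): east 1836 sin 342° = -567.36, north 1836 cos 342° = 1746.14
Net: -2690.56 east, -1071.45 north. Distance = √((-2690.56)² + (-1071.45)²) = 2896.050 m.

2896 m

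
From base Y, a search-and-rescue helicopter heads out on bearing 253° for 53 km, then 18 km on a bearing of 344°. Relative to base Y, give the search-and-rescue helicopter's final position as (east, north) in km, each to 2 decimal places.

(-55.65, 1.81)

Leg 1 (253°, 53 km): east 53 sin 253° = -50.68, north 53 cos 253° = -15.50
Leg 2 (344°, 18 km): east 18 sin 344° = -4.96, north 18 cos 344° = 17.30
Summing: -55.65 km east, 1.81 km north → (-55.65, 1.81).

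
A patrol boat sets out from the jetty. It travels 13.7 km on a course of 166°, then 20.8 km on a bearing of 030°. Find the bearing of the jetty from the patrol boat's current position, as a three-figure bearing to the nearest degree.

Leg 1 (166°, 13.7 km): east 13.7 sin 166° = 3.31, north 13.7 cos 166° = -13.29
Leg 2 (030°, 20.8 km): east 20.8 sin 30° = 10.40, north 20.8 cos 30° = 18.01
Net displacement: 13.71 east, 4.72 north. Direction back to start is (-13.71, -4.72): bearing = atan2(-13.71, -4.72) mod 360° = 251.01° ≈ 251°.

251°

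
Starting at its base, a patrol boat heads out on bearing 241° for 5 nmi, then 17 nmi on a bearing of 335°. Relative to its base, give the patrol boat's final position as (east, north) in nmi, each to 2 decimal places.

Leg 1 (241°, 5 nmi): east 5 sin 241° = -4.37, north 5 cos 241° = -2.42
Leg 2 (335°, 17 nmi): east 17 sin 335° = -7.18, north 17 cos 335° = 15.41
Summing: -11.56 nmi east, 12.98 nmi north → (-11.56, 12.98).

(-11.56, 12.98)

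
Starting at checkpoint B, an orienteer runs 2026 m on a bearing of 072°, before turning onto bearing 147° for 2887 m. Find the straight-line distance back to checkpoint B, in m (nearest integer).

Leg 1 (072°, 2026 m): east 2026 sin 72° = 1926.84, north 2026 cos 72° = 626.07
Leg 2 (147°, 2887 m): east 2887 sin 147° = 1572.37, north 2887 cos 147° = -2421.24
Net: 3499.21 east, -1795.17 north. Distance = √((3499.21)² + (-1795.17)²) = 3932.829 m.

3933 m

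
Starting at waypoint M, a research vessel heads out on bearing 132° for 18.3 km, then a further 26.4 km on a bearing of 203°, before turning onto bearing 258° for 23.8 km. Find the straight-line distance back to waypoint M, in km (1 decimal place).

46.1 km

Leg 1 (132°, 18.3 km): east 18.3 sin 132° = 13.60, north 18.3 cos 132° = -12.25
Leg 2 (203°, 26.4 km): east 26.4 sin 203° = -10.32, north 26.4 cos 203° = -24.30
Leg 3 (258°, 23.8 km): east 23.8 sin 258° = -23.28, north 23.8 cos 258° = -4.95
Net: -20.00 east, -41.49 north. Distance = √((-20.00)² + (-41.49)²) = 46.061 km.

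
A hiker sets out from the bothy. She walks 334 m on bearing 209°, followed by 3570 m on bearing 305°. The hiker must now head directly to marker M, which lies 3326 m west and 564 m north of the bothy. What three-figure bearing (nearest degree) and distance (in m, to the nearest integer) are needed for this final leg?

191°, 1215 m

Leg 1 (209°, 334 m): east 334 sin 209° = -161.93, north 334 cos 209° = -292.12
Leg 2 (305°, 3570 m): east 3570 sin 305° = -2924.37, north 3570 cos 305° = 2047.67
Current position: (-3086.30, 1755.54). Target: (-3326, 564). Remaining: Δeast = -239.70, Δnorth = -1191.54.
Bearing = atan2(-239.70, -1191.54) mod 360° = 191.37°; distance = √((-239.70)² + (-1191.54)²) = 1215.416 m.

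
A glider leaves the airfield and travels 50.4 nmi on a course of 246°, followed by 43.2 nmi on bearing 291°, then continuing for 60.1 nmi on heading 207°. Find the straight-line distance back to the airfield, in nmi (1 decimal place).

127.9 nmi

Leg 1 (246°, 50.4 nmi): east 50.4 sin 246° = -46.04, north 50.4 cos 246° = -20.50
Leg 2 (291°, 43.2 nmi): east 43.2 sin 291° = -40.33, north 43.2 cos 291° = 15.48
Leg 3 (207°, 60.1 nmi): east 60.1 sin 207° = -27.28, north 60.1 cos 207° = -53.55
Net: -113.66 east, -58.57 north. Distance = √((-113.66)² + (-58.57)²) = 127.861 nmi.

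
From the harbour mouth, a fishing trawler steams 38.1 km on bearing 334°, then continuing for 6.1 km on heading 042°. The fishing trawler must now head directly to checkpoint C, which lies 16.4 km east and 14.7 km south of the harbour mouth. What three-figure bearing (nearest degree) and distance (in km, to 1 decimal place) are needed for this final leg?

Leg 1 (334°, 38.1 km): east 38.1 sin 334° = -16.70, north 38.1 cos 334° = 34.24
Leg 2 (042°, 6.1 km): east 6.1 sin 42° = 4.08, north 6.1 cos 42° = 4.53
Current position: (-12.62, 38.78). Target: (16.4, -14.7). Remaining: Δeast = 29.02, Δnorth = -53.48.
Bearing = atan2(29.02, -53.48) mod 360° = 151.51°; distance = √((29.02)² + (-53.48)²) = 60.844 km.

152°, 60.8 km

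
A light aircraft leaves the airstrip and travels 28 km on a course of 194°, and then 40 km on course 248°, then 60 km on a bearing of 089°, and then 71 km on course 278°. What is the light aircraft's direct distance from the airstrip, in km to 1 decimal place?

62.5 km

Leg 1 (194°, 28 km): east 28 sin 194° = -6.77, north 28 cos 194° = -27.17
Leg 2 (248°, 40 km): east 40 sin 248° = -37.09, north 40 cos 248° = -14.98
Leg 3 (089°, 60 km): east 60 sin 89° = 59.99, north 60 cos 89° = 1.05
Leg 4 (278°, 71 km): east 71 sin 278° = -70.31, north 71 cos 278° = 9.88
Net: -54.18 east, -31.22 north. Distance = √((-54.18)² + (-31.22)²) = 62.533 km.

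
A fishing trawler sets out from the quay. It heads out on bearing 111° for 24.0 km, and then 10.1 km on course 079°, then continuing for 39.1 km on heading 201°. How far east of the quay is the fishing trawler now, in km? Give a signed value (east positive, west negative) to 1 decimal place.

18.3 km

Leg 1 (111°, 24.0 km): east 24.0 sin 111° = 22.41, north 24.0 cos 111° = -8.60
Leg 2 (079°, 10.1 km): east 10.1 sin 79° = 9.91, north 10.1 cos 79° = 1.93
Leg 3 (201°, 39.1 km): east 39.1 sin 201° = -14.01, north 39.1 cos 201° = -36.50
Net east component: 18.31 km.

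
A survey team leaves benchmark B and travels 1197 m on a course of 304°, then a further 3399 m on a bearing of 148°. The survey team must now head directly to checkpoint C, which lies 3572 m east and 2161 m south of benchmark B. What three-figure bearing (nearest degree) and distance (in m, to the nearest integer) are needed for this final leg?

089°, 2764 m

Leg 1 (304°, 1197 m): east 1197 sin 304° = -992.36, north 1197 cos 304° = 669.35
Leg 2 (148°, 3399 m): east 3399 sin 148° = 1801.20, north 3399 cos 148° = -2882.52
Current position: (808.84, -2213.16). Target: (3572, -2161). Remaining: Δeast = 2763.16, Δnorth = 52.16.
Bearing = atan2(2763.16, 52.16) mod 360° = 88.92°; distance = √((2763.16)² + (52.16)²) = 2763.655 m.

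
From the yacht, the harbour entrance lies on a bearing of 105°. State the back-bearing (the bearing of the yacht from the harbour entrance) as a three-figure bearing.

285°

Back-bearing = 105° + 180° = 285°.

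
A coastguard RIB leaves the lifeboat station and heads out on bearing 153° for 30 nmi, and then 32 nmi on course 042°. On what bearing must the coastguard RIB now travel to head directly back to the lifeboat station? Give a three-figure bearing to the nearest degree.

275°

Leg 1 (153°, 30 nmi): east 30 sin 153° = 13.62, north 30 cos 153° = -26.73
Leg 2 (042°, 32 nmi): east 32 sin 42° = 21.41, north 32 cos 42° = 23.78
Net displacement: 35.03 east, -2.95 north. Direction back to start is (-35.03, 2.95): bearing = atan2(-35.03, 2.95) mod 360° = 274.81° ≈ 275°.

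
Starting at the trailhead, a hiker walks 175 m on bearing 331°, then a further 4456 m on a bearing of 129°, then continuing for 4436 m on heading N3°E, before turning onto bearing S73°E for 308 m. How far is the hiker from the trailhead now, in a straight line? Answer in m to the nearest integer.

Leg 1 (331°, 175 m): east 175 sin 331° = -84.84, north 175 cos 331° = 153.06
Leg 2 (129°, 4456 m): east 4456 sin 129° = 3462.96, north 4456 cos 129° = -2804.25
Leg 3 (N3°E, 4436 m): east 4436 sin 3° = 232.16, north 4436 cos 3° = 4429.92
Leg 4 (S73°E, 308 m): east 308 sin 107° = 294.54, north 308 cos 107° = -90.05
Net: 3904.82 east, 1688.68 north. Distance = √((3904.82)² + (1688.68)²) = 4254.326 m.

4254 m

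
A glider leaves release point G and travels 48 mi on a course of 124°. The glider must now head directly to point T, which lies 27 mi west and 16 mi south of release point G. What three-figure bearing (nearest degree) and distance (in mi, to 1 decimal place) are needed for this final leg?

Leg 1 (124°, 48 mi): east 48 sin 124° = 39.79, north 48 cos 124° = -26.84
Current position: (39.79, -26.84). Target: (-27, -16). Remaining: Δeast = -66.79, Δnorth = 10.84.
Bearing = atan2(-66.79, 10.84) mod 360° = 279.22°; distance = √((-66.79)² + (10.84)²) = 67.668 mi.

279°, 67.7 mi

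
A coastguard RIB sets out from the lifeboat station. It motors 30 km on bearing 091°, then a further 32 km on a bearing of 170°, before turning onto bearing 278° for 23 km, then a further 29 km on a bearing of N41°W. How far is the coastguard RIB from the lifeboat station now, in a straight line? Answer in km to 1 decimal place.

9.3 km

Leg 1 (091°, 30 km): east 30 sin 91° = 30.00, north 30 cos 91° = -0.52
Leg 2 (170°, 32 km): east 32 sin 170° = 5.56, north 32 cos 170° = -31.51
Leg 3 (278°, 23 km): east 23 sin 278° = -22.78, north 23 cos 278° = 3.20
Leg 4 (N41°W, 29 km): east 29 sin 319° = -19.03, north 29 cos 319° = 21.89
Net: -6.25 east, -6.95 north. Distance = √((-6.25)² + (-6.95)²) = 9.347 km.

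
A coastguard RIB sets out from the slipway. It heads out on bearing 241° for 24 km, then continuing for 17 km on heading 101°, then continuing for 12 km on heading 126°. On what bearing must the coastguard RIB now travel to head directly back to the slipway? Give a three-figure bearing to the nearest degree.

Leg 1 (241°, 24 km): east 24 sin 241° = -20.99, north 24 cos 241° = -11.64
Leg 2 (101°, 17 km): east 17 sin 101° = 16.69, north 17 cos 101° = -3.24
Leg 3 (126°, 12 km): east 12 sin 126° = 9.71, north 12 cos 126° = -7.05
Net displacement: 5.40 east, -21.93 north. Direction back to start is (-5.40, 21.93): bearing = atan2(-5.40, 21.93) mod 360° = 346.16° ≈ 346°.

346°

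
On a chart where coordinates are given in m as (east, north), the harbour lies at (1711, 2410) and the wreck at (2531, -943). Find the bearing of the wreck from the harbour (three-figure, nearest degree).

166°

Δeast = 2531 − 1711 = 820.00; Δnorth = -943 − 2410 = -3353.00.
Bearing = atan2(Δeast, Δnorth) mod 360° = 166.26° ≈ 166°.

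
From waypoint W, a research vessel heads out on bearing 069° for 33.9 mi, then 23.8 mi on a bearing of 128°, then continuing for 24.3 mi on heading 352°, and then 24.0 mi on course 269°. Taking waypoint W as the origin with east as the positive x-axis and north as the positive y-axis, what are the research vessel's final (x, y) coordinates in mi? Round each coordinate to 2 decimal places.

(23.02, 21.14)

Leg 1 (069°, 33.9 mi): east 33.9 sin 69° = 31.65, north 33.9 cos 69° = 12.15
Leg 2 (128°, 23.8 mi): east 23.8 sin 128° = 18.75, north 23.8 cos 128° = -14.65
Leg 3 (352°, 24.3 mi): east 24.3 sin 352° = -3.38, north 24.3 cos 352° = 24.06
Leg 4 (269°, 24.0 mi): east 24.0 sin 269° = -24.00, north 24.0 cos 269° = -0.42
Summing: 23.02 mi east, 21.14 mi north → (23.02, 21.14).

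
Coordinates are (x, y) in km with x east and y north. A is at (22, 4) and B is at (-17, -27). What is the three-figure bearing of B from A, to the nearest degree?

Δeast = -17 − 22 = -39.00; Δnorth = -27 − 4 = -31.00.
Bearing = atan2(Δeast, Δnorth) mod 360° = 231.52° ≈ 232°.

232°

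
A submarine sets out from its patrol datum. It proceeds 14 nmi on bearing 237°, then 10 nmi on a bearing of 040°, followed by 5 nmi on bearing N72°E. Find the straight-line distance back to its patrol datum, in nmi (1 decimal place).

Leg 1 (237°, 14 nmi): east 14 sin 237° = -11.74, north 14 cos 237° = -7.62
Leg 2 (040°, 10 nmi): east 10 sin 40° = 6.43, north 10 cos 40° = 7.66
Leg 3 (N72°E, 5 nmi): east 5 sin 72° = 4.76, north 5 cos 72° = 1.55
Net: -0.56 east, 1.58 north. Distance = √((-0.56)² + (1.58)²) = 1.676 nmi.

1.7 nmi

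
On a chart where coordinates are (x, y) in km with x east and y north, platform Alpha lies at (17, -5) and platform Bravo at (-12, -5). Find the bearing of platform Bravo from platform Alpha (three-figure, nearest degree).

Δeast = -12 − 17 = -29.00; Δnorth = -5 − -5 = 0.00.
Bearing = atan2(Δeast, Δnorth) mod 360° = 270.00° ≈ 270°.

270°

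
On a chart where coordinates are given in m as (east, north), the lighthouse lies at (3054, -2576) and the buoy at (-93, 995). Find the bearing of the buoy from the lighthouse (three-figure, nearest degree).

319°

Δeast = -93 − 3054 = -3147.00; Δnorth = 995 − -2576 = 3571.00.
Bearing = atan2(Δeast, Δnorth) mod 360° = 318.61° ≈ 319°.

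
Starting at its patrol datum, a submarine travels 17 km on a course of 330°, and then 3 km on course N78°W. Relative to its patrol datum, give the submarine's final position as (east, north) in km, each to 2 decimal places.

(-11.43, 15.35)

Leg 1 (330°, 17 km): east 17 sin 330° = -8.50, north 17 cos 330° = 14.72
Leg 2 (N78°W, 3 km): east 3 sin 282° = -2.93, north 3 cos 282° = 0.62
Summing: -11.43 km east, 15.35 km north → (-11.43, 15.35).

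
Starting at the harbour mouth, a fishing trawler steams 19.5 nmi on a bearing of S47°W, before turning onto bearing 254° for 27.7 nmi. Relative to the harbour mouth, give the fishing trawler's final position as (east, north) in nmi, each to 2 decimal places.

(-40.89, -20.93)

Leg 1 (S47°W, 19.5 nmi): east 19.5 sin 227° = -14.26, north 19.5 cos 227° = -13.30
Leg 2 (254°, 27.7 nmi): east 27.7 sin 254° = -26.63, north 27.7 cos 254° = -7.64
Summing: -40.89 nmi east, -20.93 nmi north → (-40.89, -20.93).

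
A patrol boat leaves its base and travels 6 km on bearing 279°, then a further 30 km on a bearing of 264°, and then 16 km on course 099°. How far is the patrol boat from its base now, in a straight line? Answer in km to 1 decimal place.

20.5 km

Leg 1 (279°, 6 km): east 6 sin 279° = -5.93, north 6 cos 279° = 0.94
Leg 2 (264°, 30 km): east 30 sin 264° = -29.84, north 30 cos 264° = -3.14
Leg 3 (099°, 16 km): east 16 sin 99° = 15.80, north 16 cos 99° = -2.50
Net: -19.96 east, -4.70 north. Distance = √((-19.96)² + (-4.70)²) = 20.505 km.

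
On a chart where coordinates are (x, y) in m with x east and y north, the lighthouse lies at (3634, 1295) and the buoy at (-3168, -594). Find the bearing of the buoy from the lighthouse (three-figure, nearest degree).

Δeast = -3168 − 3634 = -6802.00; Δnorth = -594 − 1295 = -1889.00.
Bearing = atan2(Δeast, Δnorth) mod 360° = 254.48° ≈ 254°.

254°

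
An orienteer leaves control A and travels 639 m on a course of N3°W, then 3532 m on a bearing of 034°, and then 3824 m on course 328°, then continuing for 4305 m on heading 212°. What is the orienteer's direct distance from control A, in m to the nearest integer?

Leg 1 (N3°W, 639 m): east 639 sin 357° = -33.44, north 639 cos 357° = 638.12
Leg 2 (034°, 3532 m): east 3532 sin 34° = 1975.07, north 3532 cos 34° = 2928.16
Leg 3 (328°, 3824 m): east 3824 sin 328° = -2026.41, north 3824 cos 328° = 3242.94
Leg 4 (212°, 4305 m): east 4305 sin 212° = -2281.30, north 4305 cos 212° = -3650.85
Net: -2366.09 east, 3158.37 north. Distance = √((-2366.09)² + (3158.37)²) = 3946.352 m.

3946 m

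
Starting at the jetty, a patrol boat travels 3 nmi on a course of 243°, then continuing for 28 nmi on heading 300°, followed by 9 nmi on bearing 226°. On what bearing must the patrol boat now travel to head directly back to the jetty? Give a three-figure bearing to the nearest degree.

101°

Leg 1 (243°, 3 nmi): east 3 sin 243° = -2.67, north 3 cos 243° = -1.36
Leg 2 (300°, 28 nmi): east 28 sin 300° = -24.25, north 28 cos 300° = 14.00
Leg 3 (226°, 9 nmi): east 9 sin 226° = -6.47, north 9 cos 226° = -6.25
Net displacement: -33.40 east, 6.39 north. Direction back to start is (33.40, -6.39): bearing = atan2(33.40, -6.39) mod 360° = 100.83° ≈ 101°.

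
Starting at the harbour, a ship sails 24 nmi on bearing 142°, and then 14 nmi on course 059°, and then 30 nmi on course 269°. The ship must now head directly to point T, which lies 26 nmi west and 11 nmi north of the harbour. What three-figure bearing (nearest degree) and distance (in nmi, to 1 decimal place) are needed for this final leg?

Leg 1 (142°, 24 nmi): east 24 sin 142° = 14.78, north 24 cos 142° = -18.91
Leg 2 (059°, 14 nmi): east 14 sin 59° = 12.00, north 14 cos 59° = 7.21
Leg 3 (269°, 30 nmi): east 30 sin 269° = -30.00, north 30 cos 269° = -0.52
Current position: (-3.22, -12.23). Target: (-26, 11). Remaining: Δeast = -22.78, Δnorth = 23.23.
Bearing = atan2(-22.78, 23.23) mod 360° = 315.55°; distance = √((-22.78)² + (23.23)²) = 32.533 nmi.

316°, 32.5 nmi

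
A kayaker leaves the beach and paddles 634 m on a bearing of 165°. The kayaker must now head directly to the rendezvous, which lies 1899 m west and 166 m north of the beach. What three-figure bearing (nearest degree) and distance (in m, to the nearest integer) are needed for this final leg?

Leg 1 (165°, 634 m): east 634 sin 165° = 164.09, north 634 cos 165° = -612.40
Current position: (164.09, -612.40). Target: (-1899, 166). Remaining: Δeast = -2063.09, Δnorth = 778.40.
Bearing = atan2(-2063.09, 778.40) mod 360° = 290.67°; distance = √((-2063.09)² + (778.40)²) = 2205.050 m.

291°, 2205 m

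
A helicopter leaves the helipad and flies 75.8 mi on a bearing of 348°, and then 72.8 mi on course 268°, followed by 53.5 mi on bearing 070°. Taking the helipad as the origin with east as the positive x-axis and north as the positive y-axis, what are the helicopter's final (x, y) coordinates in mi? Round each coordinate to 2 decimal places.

(-38.24, 89.90)

Leg 1 (348°, 75.8 mi): east 75.8 sin 348° = -15.76, north 75.8 cos 348° = 74.14
Leg 2 (268°, 72.8 mi): east 72.8 sin 268° = -72.76, north 72.8 cos 268° = -2.54
Leg 3 (070°, 53.5 mi): east 53.5 sin 70° = 50.27, north 53.5 cos 70° = 18.30
Summing: -38.24 mi east, 89.90 mi north → (-38.24, 89.90).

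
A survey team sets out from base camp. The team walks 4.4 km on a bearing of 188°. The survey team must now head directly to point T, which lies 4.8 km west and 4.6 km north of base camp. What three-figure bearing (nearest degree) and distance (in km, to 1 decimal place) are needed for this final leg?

Leg 1 (188°, 4.4 km): east 4.4 sin 188° = -0.61, north 4.4 cos 188° = -4.36
Current position: (-0.61, -4.36). Target: (-4.8, 4.6). Remaining: Δeast = -4.19, Δnorth = 8.96.
Bearing = atan2(-4.19, 8.96) mod 360° = 334.94°; distance = √((-4.19)² + (8.96)²) = 9.888 km.

335°, 9.9 km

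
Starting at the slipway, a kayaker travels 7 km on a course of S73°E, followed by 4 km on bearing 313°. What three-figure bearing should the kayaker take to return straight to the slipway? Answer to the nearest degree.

260°

Leg 1 (S73°E, 7 km): east 7 sin 107° = 6.69, north 7 cos 107° = -2.05
Leg 2 (313°, 4 km): east 4 sin 313° = -2.93, north 4 cos 313° = 2.73
Net displacement: 3.77 east, 0.68 north. Direction back to start is (-3.77, -0.68): bearing = atan2(-3.77, -0.68) mod 360° = 259.75° ≈ 260°.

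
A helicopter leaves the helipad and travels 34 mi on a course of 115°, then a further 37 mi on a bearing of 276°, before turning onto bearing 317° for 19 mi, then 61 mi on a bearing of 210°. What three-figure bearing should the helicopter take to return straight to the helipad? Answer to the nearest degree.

045°

Leg 1 (115°, 34 mi): east 34 sin 115° = 30.81, north 34 cos 115° = -14.37
Leg 2 (276°, 37 mi): east 37 sin 276° = -36.80, north 37 cos 276° = 3.87
Leg 3 (317°, 19 mi): east 19 sin 317° = -12.96, north 19 cos 317° = 13.90
Leg 4 (210°, 61 mi): east 61 sin 210° = -30.50, north 61 cos 210° = -52.83
Net displacement: -49.44 east, -49.43 north. Direction back to start is (49.44, 49.43): bearing = atan2(49.44, 49.43) mod 360° = 45.00° ≈ 045°.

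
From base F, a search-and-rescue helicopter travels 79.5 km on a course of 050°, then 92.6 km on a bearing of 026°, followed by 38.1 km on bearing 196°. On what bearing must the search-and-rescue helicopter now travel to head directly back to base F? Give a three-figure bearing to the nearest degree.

223°

Leg 1 (050°, 79.5 km): east 79.5 sin 50° = 60.90, north 79.5 cos 50° = 51.10
Leg 2 (026°, 92.6 km): east 92.6 sin 26° = 40.59, north 92.6 cos 26° = 83.23
Leg 3 (196°, 38.1 km): east 38.1 sin 196° = -10.50, north 38.1 cos 196° = -36.62
Net displacement: 90.99 east, 97.71 north. Direction back to start is (-90.99, -97.71): bearing = atan2(-90.99, -97.71) mod 360° = 222.96° ≈ 223°.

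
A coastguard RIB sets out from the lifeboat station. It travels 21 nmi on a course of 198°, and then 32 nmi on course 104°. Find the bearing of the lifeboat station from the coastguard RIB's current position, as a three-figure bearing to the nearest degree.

318°

Leg 1 (198°, 21 nmi): east 21 sin 198° = -6.49, north 21 cos 198° = -19.97
Leg 2 (104°, 32 nmi): east 32 sin 104° = 31.05, north 32 cos 104° = -7.74
Net displacement: 24.56 east, -27.71 north. Direction back to start is (-24.56, 27.71): bearing = atan2(-24.56, 27.71) mod 360° = 318.45° ≈ 318°.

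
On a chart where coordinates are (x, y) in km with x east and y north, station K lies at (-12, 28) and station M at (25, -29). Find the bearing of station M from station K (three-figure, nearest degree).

Δeast = 25 − -12 = 37.00; Δnorth = -29 − 28 = -57.00.
Bearing = atan2(Δeast, Δnorth) mod 360° = 147.01° ≈ 147°.

147°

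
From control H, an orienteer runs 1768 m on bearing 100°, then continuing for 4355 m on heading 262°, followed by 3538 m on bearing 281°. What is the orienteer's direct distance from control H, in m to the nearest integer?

Leg 1 (100°, 1768 m): east 1768 sin 100° = 1741.14, north 1768 cos 100° = -307.01
Leg 2 (262°, 4355 m): east 4355 sin 262° = -4312.62, north 4355 cos 262° = -606.10
Leg 3 (281°, 3538 m): east 3538 sin 281° = -3473.00, north 3538 cos 281° = 675.08
Net: -6044.47 east, -238.03 north. Distance = √((-6044.47)² + (-238.03)²) = 6049.159 m.

6049 m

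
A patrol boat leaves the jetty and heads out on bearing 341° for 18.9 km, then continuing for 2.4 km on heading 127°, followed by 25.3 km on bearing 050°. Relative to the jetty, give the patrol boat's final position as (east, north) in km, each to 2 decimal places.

Leg 1 (341°, 18.9 km): east 18.9 sin 341° = -6.15, north 18.9 cos 341° = 17.87
Leg 2 (127°, 2.4 km): east 2.4 sin 127° = 1.92, north 2.4 cos 127° = -1.44
Leg 3 (050°, 25.3 km): east 25.3 sin 50° = 19.38, north 25.3 cos 50° = 16.26
Summing: 15.14 km east, 32.69 km north → (15.14, 32.69).

(15.14, 32.69)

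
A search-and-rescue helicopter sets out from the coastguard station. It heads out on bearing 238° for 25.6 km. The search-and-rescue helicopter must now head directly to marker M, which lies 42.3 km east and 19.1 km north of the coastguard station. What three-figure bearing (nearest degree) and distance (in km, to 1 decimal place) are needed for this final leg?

063°, 71.9 km

Leg 1 (238°, 25.6 km): east 25.6 sin 238° = -21.71, north 25.6 cos 238° = -13.57
Current position: (-21.71, -13.57). Target: (42.3, 19.1). Remaining: Δeast = 64.01, Δnorth = 32.67.
Bearing = atan2(64.01, 32.67) mod 360° = 62.96°; distance = √((64.01)² + (32.67)²) = 71.863 km.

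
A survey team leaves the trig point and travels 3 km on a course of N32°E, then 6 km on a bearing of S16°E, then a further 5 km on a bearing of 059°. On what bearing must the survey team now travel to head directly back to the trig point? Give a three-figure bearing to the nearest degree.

275°

Leg 1 (N32°E, 3 km): east 3 sin 32° = 1.59, north 3 cos 32° = 2.54
Leg 2 (S16°E, 6 km): east 6 sin 164° = 1.65, north 6 cos 164° = -5.77
Leg 3 (059°, 5 km): east 5 sin 59° = 4.29, north 5 cos 59° = 2.58
Net displacement: 7.53 east, -0.65 north. Direction back to start is (-7.53, 0.65): bearing = atan2(-7.53, 0.65) mod 360° = 274.92° ≈ 275°.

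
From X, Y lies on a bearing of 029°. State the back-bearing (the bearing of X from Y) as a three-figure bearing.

Back-bearing = 029° + 180° = 209°.

209°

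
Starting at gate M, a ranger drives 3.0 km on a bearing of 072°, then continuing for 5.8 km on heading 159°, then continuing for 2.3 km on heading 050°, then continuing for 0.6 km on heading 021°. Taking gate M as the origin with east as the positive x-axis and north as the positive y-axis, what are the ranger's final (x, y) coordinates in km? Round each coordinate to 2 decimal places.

(6.91, -2.45)

Leg 1 (072°, 3.0 km): east 3.0 sin 72° = 2.85, north 3.0 cos 72° = 0.93
Leg 2 (159°, 5.8 km): east 5.8 sin 159° = 2.08, north 5.8 cos 159° = -5.41
Leg 3 (050°, 2.3 km): east 2.3 sin 50° = 1.76, north 2.3 cos 50° = 1.48
Leg 4 (021°, 0.6 km): east 0.6 sin 21° = 0.22, north 0.6 cos 21° = 0.56
Summing: 6.91 km east, -2.45 km north → (6.91, -2.45).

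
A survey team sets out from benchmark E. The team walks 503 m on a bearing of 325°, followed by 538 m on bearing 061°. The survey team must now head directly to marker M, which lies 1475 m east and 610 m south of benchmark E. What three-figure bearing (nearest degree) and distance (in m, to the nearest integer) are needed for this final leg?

135°, 1821 m

Leg 1 (325°, 503 m): east 503 sin 325° = -288.51, north 503 cos 325° = 412.03
Leg 2 (061°, 538 m): east 538 sin 61° = 470.55, north 538 cos 61° = 260.83
Current position: (182.04, 672.86). Target: (1475, -610). Remaining: Δeast = 1292.96, Δnorth = -1282.86.
Bearing = atan2(1292.96, -1282.86) mod 360° = 134.78°; distance = √((1292.96)² + (-1282.86)²) = 1821.397 m.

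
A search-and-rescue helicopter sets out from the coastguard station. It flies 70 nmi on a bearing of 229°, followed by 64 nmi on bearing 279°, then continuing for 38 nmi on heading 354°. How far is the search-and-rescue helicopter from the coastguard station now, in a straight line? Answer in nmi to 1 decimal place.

120.0 nmi

Leg 1 (229°, 70 nmi): east 70 sin 229° = -52.83, north 70 cos 229° = -45.92
Leg 2 (279°, 64 nmi): east 64 sin 279° = -63.21, north 64 cos 279° = 10.01
Leg 3 (354°, 38 nmi): east 38 sin 354° = -3.97, north 38 cos 354° = 37.79
Net: -120.01 east, 1.88 north. Distance = √((-120.01)² + (1.88)²) = 120.029 nmi.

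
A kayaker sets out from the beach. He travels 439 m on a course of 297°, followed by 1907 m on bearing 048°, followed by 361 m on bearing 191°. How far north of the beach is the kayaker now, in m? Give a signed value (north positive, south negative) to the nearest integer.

1121 m

Leg 1 (297°, 439 m): east 439 sin 297° = -391.15, north 439 cos 297° = 199.30
Leg 2 (048°, 1907 m): east 1907 sin 48° = 1417.18, north 1907 cos 48° = 1276.03
Leg 3 (191°, 361 m): east 361 sin 191° = -68.88, north 361 cos 191° = -354.37
Net north component: 1120.97 m.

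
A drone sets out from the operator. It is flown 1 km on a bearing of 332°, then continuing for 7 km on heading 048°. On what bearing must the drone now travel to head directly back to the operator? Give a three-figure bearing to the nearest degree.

Leg 1 (332°, 1 km): east 1 sin 332° = -0.47, north 1 cos 332° = 0.88
Leg 2 (048°, 7 km): east 7 sin 48° = 5.20, north 7 cos 48° = 4.68
Net displacement: 4.73 east, 5.57 north. Direction back to start is (-4.73, -5.57): bearing = atan2(-4.73, -5.57) mod 360° = 220.37° ≈ 220°.

220°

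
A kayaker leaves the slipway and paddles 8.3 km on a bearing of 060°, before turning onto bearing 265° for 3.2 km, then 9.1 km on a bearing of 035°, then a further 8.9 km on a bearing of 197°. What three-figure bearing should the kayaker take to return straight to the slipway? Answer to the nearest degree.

247°

Leg 1 (060°, 8.3 km): east 8.3 sin 60° = 7.19, north 8.3 cos 60° = 4.15
Leg 2 (265°, 3.2 km): east 3.2 sin 265° = -3.19, north 3.2 cos 265° = -0.28
Leg 3 (035°, 9.1 km): east 9.1 sin 35° = 5.22, north 9.1 cos 35° = 7.45
Leg 4 (197°, 8.9 km): east 8.9 sin 197° = -2.60, north 8.9 cos 197° = -8.51
Net displacement: 6.62 east, 2.81 north. Direction back to start is (-6.62, -2.81): bearing = atan2(-6.62, -2.81) mod 360° = 246.96° ≈ 247°.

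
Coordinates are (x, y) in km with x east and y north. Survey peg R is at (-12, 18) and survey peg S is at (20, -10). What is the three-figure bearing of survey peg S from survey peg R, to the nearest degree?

Δeast = 20 − -12 = 32.00; Δnorth = -10 − 18 = -28.00.
Bearing = atan2(Δeast, Δnorth) mod 360° = 131.19° ≈ 131°.

131°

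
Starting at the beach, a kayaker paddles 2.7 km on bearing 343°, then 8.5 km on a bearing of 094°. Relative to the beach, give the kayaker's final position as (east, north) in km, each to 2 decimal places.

(7.69, 1.99)

Leg 1 (343°, 2.7 km): east 2.7 sin 343° = -0.79, north 2.7 cos 343° = 2.58
Leg 2 (094°, 8.5 km): east 8.5 sin 94° = 8.48, north 8.5 cos 94° = -0.59
Summing: 7.69 km east, 1.99 km north → (7.69, 1.99).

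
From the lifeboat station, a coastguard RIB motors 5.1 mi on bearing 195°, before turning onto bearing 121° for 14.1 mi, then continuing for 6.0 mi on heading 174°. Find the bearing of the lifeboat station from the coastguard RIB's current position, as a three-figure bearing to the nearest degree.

328°

Leg 1 (195°, 5.1 mi): east 5.1 sin 195° = -1.32, north 5.1 cos 195° = -4.93
Leg 2 (121°, 14.1 mi): east 14.1 sin 121° = 12.09, north 14.1 cos 121° = -7.26
Leg 3 (174°, 6.0 mi): east 6.0 sin 174° = 0.63, north 6.0 cos 174° = -5.97
Net displacement: 11.39 east, -18.16 north. Direction back to start is (-11.39, 18.16): bearing = atan2(-11.39, 18.16) mod 360° = 327.89° ≈ 328°.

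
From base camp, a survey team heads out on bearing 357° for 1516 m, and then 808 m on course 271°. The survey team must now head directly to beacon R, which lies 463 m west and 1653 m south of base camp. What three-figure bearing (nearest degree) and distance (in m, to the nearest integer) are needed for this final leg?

Leg 1 (357°, 1516 m): east 1516 sin 357° = -79.34, north 1516 cos 357° = 1513.92
Leg 2 (271°, 808 m): east 808 sin 271° = -807.88, north 808 cos 271° = 14.10
Current position: (-887.22, 1528.02). Target: (-463, -1653). Remaining: Δeast = 424.22, Δnorth = -3181.02.
Bearing = atan2(424.22, -3181.02) mod 360° = 172.40°; distance = √((424.22)² + (-3181.02)²) = 3209.186 m.

172°, 3209 m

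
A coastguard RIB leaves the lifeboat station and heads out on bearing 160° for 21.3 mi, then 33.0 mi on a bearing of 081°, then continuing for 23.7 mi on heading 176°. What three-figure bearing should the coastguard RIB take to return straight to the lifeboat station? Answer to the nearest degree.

Leg 1 (160°, 21.3 mi): east 21.3 sin 160° = 7.29, north 21.3 cos 160° = -20.02
Leg 2 (081°, 33.0 mi): east 33.0 sin 81° = 32.59, north 33.0 cos 81° = 5.16
Leg 3 (176°, 23.7 mi): east 23.7 sin 176° = 1.65, north 23.7 cos 176° = -23.64
Net displacement: 41.53 east, -38.50 north. Direction back to start is (-41.53, 38.50): bearing = atan2(-41.53, 38.50) mod 360° = 312.83° ≈ 313°.

313°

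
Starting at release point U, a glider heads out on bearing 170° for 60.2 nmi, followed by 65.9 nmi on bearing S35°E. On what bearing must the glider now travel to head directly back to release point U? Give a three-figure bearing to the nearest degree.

337°

Leg 1 (170°, 60.2 nmi): east 60.2 sin 170° = 10.45, north 60.2 cos 170° = -59.29
Leg 2 (S35°E, 65.9 nmi): east 65.9 sin 145° = 37.80, north 65.9 cos 145° = -53.98
Net displacement: 48.25 east, -113.27 north. Direction back to start is (-48.25, 113.27): bearing = atan2(-48.25, 113.27) mod 360° = 336.93° ≈ 337°.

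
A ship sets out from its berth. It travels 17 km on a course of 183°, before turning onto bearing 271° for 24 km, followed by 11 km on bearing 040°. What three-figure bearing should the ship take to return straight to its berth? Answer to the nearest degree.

Leg 1 (183°, 17 km): east 17 sin 183° = -0.89, north 17 cos 183° = -16.98
Leg 2 (271°, 24 km): east 24 sin 271° = -24.00, north 24 cos 271° = 0.42
Leg 3 (040°, 11 km): east 11 sin 40° = 7.07, north 11 cos 40° = 8.43
Net displacement: -17.82 east, -8.13 north. Direction back to start is (17.82, 8.13): bearing = atan2(17.82, 8.13) mod 360° = 65.47° ≈ 065°.

065°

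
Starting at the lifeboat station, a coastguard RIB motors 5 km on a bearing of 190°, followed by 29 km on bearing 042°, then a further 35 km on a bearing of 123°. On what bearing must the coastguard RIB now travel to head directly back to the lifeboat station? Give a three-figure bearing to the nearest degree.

273°

Leg 1 (190°, 5 km): east 5 sin 190° = -0.87, north 5 cos 190° = -4.92
Leg 2 (042°, 29 km): east 29 sin 42° = 19.40, north 29 cos 42° = 21.55
Leg 3 (123°, 35 km): east 35 sin 123° = 29.35, north 35 cos 123° = -19.06
Net displacement: 47.89 east, -2.44 north. Direction back to start is (-47.89, 2.44): bearing = atan2(-47.89, 2.44) mod 360° = 272.91° ≈ 273°.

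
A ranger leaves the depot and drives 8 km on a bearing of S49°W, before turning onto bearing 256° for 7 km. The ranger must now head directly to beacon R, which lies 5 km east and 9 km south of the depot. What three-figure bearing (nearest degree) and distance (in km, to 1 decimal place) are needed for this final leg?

097°, 17.9 km

Leg 1 (S49°W, 8 km): east 8 sin 229° = -6.04, north 8 cos 229° = -5.25
Leg 2 (256°, 7 km): east 7 sin 256° = -6.79, north 7 cos 256° = -1.69
Current position: (-12.83, -6.94). Target: (5, -9). Remaining: Δeast = 17.83, Δnorth = -2.06.
Bearing = atan2(17.83, -2.06) mod 360° = 96.58°; distance = √((17.83)² + (-2.06)²) = 17.948 km.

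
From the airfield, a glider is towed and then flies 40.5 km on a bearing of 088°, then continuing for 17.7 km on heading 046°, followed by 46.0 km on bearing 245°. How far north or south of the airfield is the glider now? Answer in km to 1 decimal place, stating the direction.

5.7 km south

Leg 1 (088°, 40.5 km): east 40.5 sin 88° = 40.48, north 40.5 cos 88° = 1.41
Leg 2 (046°, 17.7 km): east 17.7 sin 46° = 12.73, north 17.7 cos 46° = 12.30
Leg 3 (245°, 46.0 km): east 46.0 sin 245° = -41.69, north 46.0 cos 245° = -19.44
Net north component: -5.73 km.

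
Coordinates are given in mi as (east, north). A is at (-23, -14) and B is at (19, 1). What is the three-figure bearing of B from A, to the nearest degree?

Δeast = 19 − -23 = 42.00; Δnorth = 1 − -14 = 15.00.
Bearing = atan2(Δeast, Δnorth) mod 360° = 70.35° ≈ 070°.

070°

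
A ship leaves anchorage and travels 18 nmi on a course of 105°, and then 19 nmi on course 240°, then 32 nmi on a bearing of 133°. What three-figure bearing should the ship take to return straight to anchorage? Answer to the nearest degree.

326°

Leg 1 (105°, 18 nmi): east 18 sin 105° = 17.39, north 18 cos 105° = -4.66
Leg 2 (240°, 19 nmi): east 19 sin 240° = -16.45, north 19 cos 240° = -9.50
Leg 3 (133°, 32 nmi): east 32 sin 133° = 23.40, north 32 cos 133° = -21.82
Net displacement: 24.34 east, -35.98 north. Direction back to start is (-24.34, 35.98): bearing = atan2(-24.34, 35.98) mod 360° = 325.93° ≈ 326°.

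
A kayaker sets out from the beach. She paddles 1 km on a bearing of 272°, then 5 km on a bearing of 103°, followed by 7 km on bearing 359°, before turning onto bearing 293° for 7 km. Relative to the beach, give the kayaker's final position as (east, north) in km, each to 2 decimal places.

Leg 1 (272°, 1 km): east 1 sin 272° = -1.00, north 1 cos 272° = 0.03
Leg 2 (103°, 5 km): east 5 sin 103° = 4.87, north 5 cos 103° = -1.12
Leg 3 (359°, 7 km): east 7 sin 359° = -0.12, north 7 cos 359° = 7.00
Leg 4 (293°, 7 km): east 7 sin 293° = -6.44, north 7 cos 293° = 2.74
Summing: -2.69 km east, 8.64 km north → (-2.69, 8.64).

(-2.69, 8.64)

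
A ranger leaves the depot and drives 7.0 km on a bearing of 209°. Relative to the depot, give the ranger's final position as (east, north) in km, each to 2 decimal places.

Leg 1 (209°, 7.0 km): east 7.0 sin 209° = -3.39, north 7.0 cos 209° = -6.12
Summing: -3.39 km east, -6.12 km north → (-3.39, -6.12).

(-3.39, -6.12)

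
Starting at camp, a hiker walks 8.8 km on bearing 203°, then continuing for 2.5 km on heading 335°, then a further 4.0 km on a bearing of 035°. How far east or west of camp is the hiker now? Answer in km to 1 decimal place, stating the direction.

Leg 1 (203°, 8.8 km): east 8.8 sin 203° = -3.44, north 8.8 cos 203° = -8.10
Leg 2 (335°, 2.5 km): east 2.5 sin 335° = -1.06, north 2.5 cos 335° = 2.27
Leg 3 (035°, 4.0 km): east 4.0 sin 35° = 2.29, north 4.0 cos 35° = 3.28
Net east component: -2.20 km.

2.2 km west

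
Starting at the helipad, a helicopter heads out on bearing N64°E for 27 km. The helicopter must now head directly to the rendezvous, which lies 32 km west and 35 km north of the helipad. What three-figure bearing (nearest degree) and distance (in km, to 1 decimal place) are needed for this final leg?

292°, 60.8 km

Leg 1 (N64°E, 27 km): east 27 sin 64° = 24.27, north 27 cos 64° = 11.84
Current position: (24.27, 11.84). Target: (-32, 35). Remaining: Δeast = -56.27, Δnorth = 23.16.
Bearing = atan2(-56.27, 23.16) mod 360° = 292.38°; distance = √((-56.27)² + (23.16)²) = 60.849 km.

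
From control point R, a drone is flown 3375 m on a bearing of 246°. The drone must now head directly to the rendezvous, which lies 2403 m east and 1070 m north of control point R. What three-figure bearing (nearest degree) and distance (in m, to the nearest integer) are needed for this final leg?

066°, 6005 m

Leg 1 (246°, 3375 m): east 3375 sin 246° = -3083.22, north 3375 cos 246° = -1372.74
Current position: (-3083.22, -1372.74). Target: (2403, 1070). Remaining: Δeast = 5486.22, Δnorth = 2442.74.
Bearing = atan2(5486.22, 2442.74) mod 360° = 66.00°; distance = √((5486.22)² + (2442.74)²) = 6005.458 m.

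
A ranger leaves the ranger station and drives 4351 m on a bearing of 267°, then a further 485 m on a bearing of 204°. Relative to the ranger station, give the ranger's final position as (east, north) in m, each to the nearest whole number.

Leg 1 (267°, 4351 m): east 4351 sin 267° = -4345.04, north 4351 cos 267° = -227.71
Leg 2 (204°, 485 m): east 485 sin 204° = -197.27, north 485 cos 204° = -443.07
Summing: -4542.30 m east, -670.78 m north → (-4542, -671).

(-4542, -671)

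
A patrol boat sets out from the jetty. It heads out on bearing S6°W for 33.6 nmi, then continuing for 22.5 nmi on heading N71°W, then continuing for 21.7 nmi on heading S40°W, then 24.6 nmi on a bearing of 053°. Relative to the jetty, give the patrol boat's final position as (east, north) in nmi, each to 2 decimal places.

(-19.09, -27.91)

Leg 1 (S6°W, 33.6 nmi): east 33.6 sin 186° = -3.51, north 33.6 cos 186° = -33.42
Leg 2 (N71°W, 22.5 nmi): east 22.5 sin 289° = -21.27, north 22.5 cos 289° = 7.33
Leg 3 (S40°W, 21.7 nmi): east 21.7 sin 220° = -13.95, north 21.7 cos 220° = -16.62
Leg 4 (053°, 24.6 nmi): east 24.6 sin 53° = 19.65, north 24.6 cos 53° = 14.80
Summing: -19.09 nmi east, -27.91 nmi north → (-19.09, -27.91).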